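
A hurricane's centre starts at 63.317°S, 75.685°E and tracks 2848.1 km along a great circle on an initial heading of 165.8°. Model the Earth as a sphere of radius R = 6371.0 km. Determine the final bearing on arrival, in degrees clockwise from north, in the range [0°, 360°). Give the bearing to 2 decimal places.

The arc subtends δ = 2848.1/6371 = 0.447041 rad at the centre.
With φ₁ = -63.317° = -1.105090 rad and θ = 165.8° = 2.893756 rad:
Destination latitude: φ₂ = arcsin( sin φ₁ cos δ + cos φ₁ sin δ cos θ ) = arcsin(-0.993894) = -83.665°.
For the longitude increment, Δλ = atan2( sin θ sin δ cos φ₁, cos δ − sin φ₁ sin φ₂ ) = atan2(0.047620, 0.013681) = 73.971°.
Hence λ₂ = 75.685° + 73.971° = 149.656°.
The forward bearing on arrival equals the back-azimuth from the destination plus 180°.
Back-azimuth from P₂ (-83.67°, 149.66°) to P₁ (-63.32°, 75.69°), with Δλ' = λ₁ − λ₂ = -73.97°: atan2( sin Δλ' cos φ₁ , cos φ₂ sin φ₁ − sin φ₂ cos φ₁ cos Δλ' ) = 273.27°.
Final bearing = (273.27° + 180°) mod 360° = 93.27°.

final bearing 93.27°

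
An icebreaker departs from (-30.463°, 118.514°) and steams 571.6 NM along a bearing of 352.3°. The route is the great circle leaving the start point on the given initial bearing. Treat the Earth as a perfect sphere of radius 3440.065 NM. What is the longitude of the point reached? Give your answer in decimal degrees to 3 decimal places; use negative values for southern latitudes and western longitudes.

Central angle δ = d/R = 0.166160 rad.
With φ₁ = -30.463° = -0.531680 rad and θ = 352.3° = 6.148795 rad:
Destination latitude: φ₂ = arcsin( sin φ₁ cos δ + cos φ₁ sin δ cos θ ) = arcsin(-0.358720) = -21.022°.
Δλ = atan2( sin θ sin δ cos φ₁ , cos δ − sin φ₁ sin φ₂ ) = atan2(-0.019102, 0.804362) = -0.023743 rad = -1.360°.
λ₂ = λ₁ + Δλ = 117.154°.

longitude 117.154°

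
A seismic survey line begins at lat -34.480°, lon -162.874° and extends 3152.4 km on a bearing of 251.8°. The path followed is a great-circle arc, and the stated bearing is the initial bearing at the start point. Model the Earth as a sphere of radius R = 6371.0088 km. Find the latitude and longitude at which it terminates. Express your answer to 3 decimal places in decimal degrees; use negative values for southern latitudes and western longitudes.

latitude -38.351°, longitude 162.011°

Central angle δ = d/R = 0.494804 rad.
Converting: φ₁ = -0.601790 rad, θ = 4.394739 rad.
sin φ₂ = sin φ₁ cos δ + cos φ₁ sin δ cos θ = (-0.566119)(0.880062) + (0.824324)(0.474859)(-0.312335) = -0.620479
φ₂ = asin(-0.620479) = -0.669353 rad = -38.351°.
For the longitude increment, Δλ = atan2( sin θ sin δ cos φ₁, cos δ − sin φ₁ sin φ₂ ) = atan2(-0.371855, 0.528797) = -35.115°.
λ₂ = -162.874° + -35.115° = -197.989°, normalized to (−180°, 180°] → 162.011°.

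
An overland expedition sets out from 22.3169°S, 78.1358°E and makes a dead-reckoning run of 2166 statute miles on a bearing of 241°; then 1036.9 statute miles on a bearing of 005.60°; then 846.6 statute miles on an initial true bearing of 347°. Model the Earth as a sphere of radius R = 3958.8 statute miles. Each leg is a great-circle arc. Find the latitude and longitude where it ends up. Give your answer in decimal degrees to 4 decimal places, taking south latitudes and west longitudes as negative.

Apply the spherical direct solution leg by leg, carrying full precision between legs.
Leg 1: from (-22.3169°, 78.1358°), δ = 2166/3958.8 = 0.547135 rad, θ = 241° → φ = -33.8915°, λ = 44.8957°.
Leg 2: from (-33.8915°, 44.8957°), δ = 1036.9/3958.8 = 0.261923 rad, θ = 5.6° → φ = -18.9466°, λ = 46.4266°.
Leg 3: from (-18.9466°, 46.4266°), δ = 846.6/3958.8 = 0.213853 rad, θ = 347° → φ = -6.9906°, λ = 43.6697°.

latitude -6.9906°, longitude 43.6697°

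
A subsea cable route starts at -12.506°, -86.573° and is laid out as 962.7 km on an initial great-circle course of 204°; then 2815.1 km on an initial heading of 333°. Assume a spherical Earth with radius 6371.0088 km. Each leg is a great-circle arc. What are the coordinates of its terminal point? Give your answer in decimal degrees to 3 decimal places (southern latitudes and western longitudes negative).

Apply the spherical direct solution leg by leg, carrying full precision between legs.
Leg 1: from (-12.506°, -86.573°), δ = 962.7/6371.0088 = 0.151106 rad, θ = 204° → φ = -20.385°, λ = -90.318°.
Leg 2: from (-20.385°, -90.318°), δ = 2815.1/6371.0088 = 0.441861 rad, θ = 333° → φ = 2.423°, λ = -101.523°.

latitude 2.423°, longitude -101.523°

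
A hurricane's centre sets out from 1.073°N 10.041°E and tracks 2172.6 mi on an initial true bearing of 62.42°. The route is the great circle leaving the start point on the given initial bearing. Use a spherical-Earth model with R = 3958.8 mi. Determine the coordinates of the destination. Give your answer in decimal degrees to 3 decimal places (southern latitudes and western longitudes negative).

latitude 14.919°, longitude 38.630°

The arc subtends δ = 2172.6/3958.8 = 0.548803 rad at the centre.
Converting: φ₁ = 0.018727 rad, θ = 1.089435 rad.
Applying the spherical law of cosines for sides, sin φ₂ = sin φ₁ cos δ + cos φ₁ sin δ cos θ = 0.257458, so φ₂ = 14.919°.
Then Δλ = atan2(0.462306, 0.848329) = 0.498966 rad, from sin θ sin δ cos φ₁ over cos δ − sin φ₁ sin φ₂.
λ₂ = λ₁ + Δλ = 38.630°.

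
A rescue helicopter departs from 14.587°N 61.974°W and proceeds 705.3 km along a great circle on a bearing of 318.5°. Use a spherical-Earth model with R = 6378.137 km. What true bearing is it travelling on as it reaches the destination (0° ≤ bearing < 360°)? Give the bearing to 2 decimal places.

final bearing 317.20°

δ = 705.3/6378.137 = 0.110581 rad (6.3358°).
Start latitude φ₁ = 0.254591 rad; initial bearing θ = 5.558874 rad.
sin φ₂ = sin φ₁ cos δ + cos φ₁ sin δ cos θ = (0.251850)(0.993892) + (0.967766)(0.110356)(0.748956) = 0.330299
φ₂ = asin(0.330299) = 0.336620 rad = 19.287°.
Δλ = atan2( sin θ sin δ cos φ₁ , cos δ − sin φ₁ sin φ₂ ) = atan2(-0.070767, 0.910706) = -0.077550 rad = -4.443°.
λ₂ = -61.974° + -4.443° = -66.417°.
The forward bearing on arrival equals the back-azimuth from the destination plus 180°.
Back-azimuth from P₂ (19.29°, -66.42°) to P₁ (14.59°, -61.97°), with Δλ' = λ₁ − λ₂ = 4.44°: atan2( sin Δλ' cos φ₁ , cos φ₂ sin φ₁ − sin φ₂ cos φ₁ cos Δλ' ) = 137.20°.
Final bearing = (137.20° + 180°) mod 360° = 317.20°.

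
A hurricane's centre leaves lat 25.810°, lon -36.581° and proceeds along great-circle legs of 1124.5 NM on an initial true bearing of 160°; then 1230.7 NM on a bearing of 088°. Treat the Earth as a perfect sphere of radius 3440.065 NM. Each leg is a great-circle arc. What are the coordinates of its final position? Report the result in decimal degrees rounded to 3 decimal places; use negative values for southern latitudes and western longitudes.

latitude 8.273°, longitude -9.502°

Apply the spherical direct solution leg by leg, carrying full precision between legs.
Leg 1: from (25.810°, -36.581°), δ = 1124.5/3440.065 = 0.326883 rad, θ = 160° → φ = 8.089°, λ = -30.212°.
Leg 2: from (8.089°, -30.212°), δ = 1230.7/3440.065 = 0.357755 rad, θ = 88° → φ = 8.273°, λ = -9.502°.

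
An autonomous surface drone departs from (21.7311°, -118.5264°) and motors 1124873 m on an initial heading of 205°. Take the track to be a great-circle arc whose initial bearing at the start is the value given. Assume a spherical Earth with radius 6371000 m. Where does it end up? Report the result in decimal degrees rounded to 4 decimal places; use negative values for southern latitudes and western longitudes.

latitude 12.5105°, longitude -122.8872°

The arc subtends δ = 1124873/6371000 = 0.176561 rad at the centre.
With φ₁ = 21.7311° = 0.379279 rad and θ = 205° = 3.577925 rad:
sin φ₂ = sin φ₁ cos δ + cos φ₁ sin δ cos θ = (0.370251)(0.984453) + (0.928932)(0.175646)(-0.906308) = 0.216619
φ₂ = asin(0.216619) = 0.218350 rad = 12.5105°.
For the longitude increment, Δλ = atan2( sin θ sin δ cos φ₁, cos δ − sin φ₁ sin φ₂ ) = atan2(-0.068956, 0.904250) = -4.3608°.
λ₂ = λ₁ + Δλ = -122.8872°.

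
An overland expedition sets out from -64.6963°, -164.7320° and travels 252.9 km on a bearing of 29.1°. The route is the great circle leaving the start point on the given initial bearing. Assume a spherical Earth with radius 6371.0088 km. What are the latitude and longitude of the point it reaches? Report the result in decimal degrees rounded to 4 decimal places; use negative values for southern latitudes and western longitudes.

The arc subtends δ = 252.9/6371.0088 = 0.039695 rad at the centre.
Converting: φ₁ = -1.129163 rad, θ = 0.507891 rad.
Applying the spherical law of cosines for sides, sin φ₂ = sin φ₁ cos δ + cos φ₁ sin δ cos θ = -0.888522, so φ₂ = -62.6881°.
Δλ = atan2( sin θ sin δ cos φ₁ , cos δ − sin φ₁ sin φ₂ ) = atan2(0.008249, 0.195940) = 0.042076 rad = 2.4108°.
Hence λ₂ = -164.7320° + 2.4108° = -162.3212°.

latitude -62.6881°, longitude -162.3212°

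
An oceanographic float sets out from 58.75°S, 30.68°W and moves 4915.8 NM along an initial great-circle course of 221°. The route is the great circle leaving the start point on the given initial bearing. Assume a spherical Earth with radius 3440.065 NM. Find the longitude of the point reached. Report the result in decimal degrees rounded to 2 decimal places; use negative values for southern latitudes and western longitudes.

Central angle δ = d/R = 1.428985 rad.
Start latitude φ₁ = -1.025381 rad; initial bearing θ = 3.857178 rad.
Applying the spherical law of cosines for sides, sin φ₂ = sin φ₁ cos δ + cos φ₁ sin δ cos θ = -0.508423, so φ₂ = -30.56°.
Then Δλ = atan2(-0.336929, -0.293320) = -2.287111 rad, from sin θ sin δ cos φ₁ over cos δ − sin φ₁ sin φ₂.
λ₂ = -30.68° + -131.04° = -161.72°.

longitude -161.72°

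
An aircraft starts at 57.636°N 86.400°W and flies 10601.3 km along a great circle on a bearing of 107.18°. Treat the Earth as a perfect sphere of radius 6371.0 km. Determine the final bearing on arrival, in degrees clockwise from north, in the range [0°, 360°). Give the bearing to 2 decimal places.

Central angle δ = d/R = 1.663993 rad.
Converting: φ₁ = 1.005938 rad, θ = 1.870644 rad.
sin φ₂ = sin φ₁ cos δ + cos φ₁ sin δ cos θ = (0.844664)(-0.093062) + (0.535296)(0.995660)(-0.295375) = -0.236033
φ₂ = asin(-0.236033) = -0.238281 rad = -13.653°.
For the longitude increment, Δλ = atan2( sin θ sin δ cos φ₁, cos δ − sin φ₁ sin φ₂ ) = atan2(0.509193, 0.106307) = 78.207°.
Hence λ₂ = -86.400° + 78.207° = -8.193°.
The forward bearing on arrival equals the back-azimuth from the destination plus 180°.
Back-azimuth from P₂ (-13.65°, -8.19°) to P₁ (57.64°, -86.40°), with Δλ' = λ₁ − λ₂ = -78.21°: atan2( sin Δλ' cos φ₁ , cos φ₂ sin φ₁ − sin φ₂ cos φ₁ cos Δλ' ) = 328.25°.
Final bearing = (328.25° + 180°) mod 360° = 148.25°.

final bearing 148.25°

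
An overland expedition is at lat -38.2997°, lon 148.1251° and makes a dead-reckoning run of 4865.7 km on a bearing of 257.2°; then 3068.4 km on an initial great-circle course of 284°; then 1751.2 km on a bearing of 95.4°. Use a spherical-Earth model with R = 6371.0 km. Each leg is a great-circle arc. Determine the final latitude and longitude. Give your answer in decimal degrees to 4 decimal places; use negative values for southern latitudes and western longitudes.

Apply the spherical direct solution leg by leg, carrying full precision between legs.
Leg 1: from (-38.2997°, 148.1251°), δ = 4865.7/6371 = 0.763726 rad, θ = 257.2° → φ = -34.6032°, λ = 93.1029°.
Leg 2: from (-34.6032°, 93.1029°), δ = 3068.4/6371 = 0.481620 rad, θ = 284° → φ = -24.2709°, λ = 63.5627°.
Leg 3: from (-24.2709°, 63.5627°), δ = 1751.2/6371 = 0.274871 rad, θ = 95.4° → φ = -24.7656°, λ = 80.8754°.

latitude -24.7656°, longitude 80.8754°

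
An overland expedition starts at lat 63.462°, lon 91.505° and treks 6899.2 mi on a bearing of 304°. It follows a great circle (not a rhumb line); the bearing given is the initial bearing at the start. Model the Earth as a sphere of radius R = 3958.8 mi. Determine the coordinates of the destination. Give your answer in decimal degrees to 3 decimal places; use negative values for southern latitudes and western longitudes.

Central angle δ = d/R = 1.742750 rad.
Start latitude φ₁ = 1.107621 rad; initial bearing θ = 5.305801 rad.
Applying the spherical law of cosines for sides, sin φ₂ = sin φ₁ cos δ + cos φ₁ sin δ cos θ = 0.093078, so φ₂ = 5.341°.
Δλ = atan2( sin θ sin δ cos φ₁ , cos δ − sin φ₁ sin φ₂ ) = atan2(-0.364944, -0.254379) = -2.179530 rad = -124.878°.
λ₂ = 91.505° + -124.878° = -33.373°.

latitude 5.341°, longitude -33.373°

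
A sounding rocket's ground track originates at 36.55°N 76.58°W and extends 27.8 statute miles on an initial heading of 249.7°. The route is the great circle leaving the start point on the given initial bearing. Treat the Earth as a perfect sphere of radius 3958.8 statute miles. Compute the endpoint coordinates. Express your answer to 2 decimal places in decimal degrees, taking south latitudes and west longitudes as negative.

The arc subtends δ = 27.8/3958.8 = 0.007022 rad at the centre.
With φ₁ = 36.55° = 0.637918 rad and θ = 249.7° = 4.358087 rad:
sin φ₂ = sin φ₁ cos δ + cos φ₁ sin δ cos θ = (0.595524)(0.999975) + (0.803337)(0.007022)(-0.346936) = 0.593552
φ₂ = asin(0.593552) = 0.635466 rad = 36.41°.
Then Δλ = atan2(-0.005291, 0.646501) = -0.008184 rad, from sin θ sin δ cos φ₁ over cos δ − sin φ₁ sin φ₂.
Hence λ₂ = -76.58° + -0.47° = -77.05°.

latitude 36.41°, longitude -77.05°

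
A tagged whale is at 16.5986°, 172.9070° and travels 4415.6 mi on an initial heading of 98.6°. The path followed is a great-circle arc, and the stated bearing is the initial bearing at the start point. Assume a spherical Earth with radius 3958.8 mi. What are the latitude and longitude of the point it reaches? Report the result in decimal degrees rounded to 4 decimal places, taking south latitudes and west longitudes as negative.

δ = 4415.6/3958.8 = 1.115389 rad (63.9071°).
With φ₁ = 16.5986° = 0.289700 rad and θ = 98.6° = 1.720895 rad:
Destination latitude: φ₂ = arcsin( sin φ₁ cos δ + cos φ₁ sin δ cos θ ) = arcsin(-0.003055) = -0.1751°.
Δλ = atan2( sin θ sin δ cos φ₁ , cos δ − sin φ₁ sin φ₂ ) = atan2(0.850981, 0.440701) = 1.092952 rad = 62.6215°.
λ₂ = 172.9070° + 62.6215° = 235.5285°, normalized to (−180°, 180°] → -124.4715°.

latitude -0.1751°, longitude -124.4715°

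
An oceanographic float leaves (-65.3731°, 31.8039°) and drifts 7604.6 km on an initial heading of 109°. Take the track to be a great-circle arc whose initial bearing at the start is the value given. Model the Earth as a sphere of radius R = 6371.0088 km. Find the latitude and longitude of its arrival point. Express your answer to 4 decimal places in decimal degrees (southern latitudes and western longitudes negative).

Central angle δ = d/R = 1.193626 rad.
Converting: φ₁ = -1.140976 rad, θ = 1.902409 rad.
sin φ₂ = sin φ₁ cos δ + cos φ₁ sin δ cos θ = (-0.909041)(0.368291) + (0.416708)(0.929710)(-0.325568) = -0.460923
φ₂ = asin(-0.460923) = -0.479035 rad = -27.4467°.
Then Δλ = atan2(0.366310, -0.050706) = 1.708346 rad, from sin θ sin δ cos φ₁ over cos δ − sin φ₁ sin φ₂.
λ₂ = λ₁ + Δλ = 129.6849°.

latitude -27.4467°, longitude 129.6849°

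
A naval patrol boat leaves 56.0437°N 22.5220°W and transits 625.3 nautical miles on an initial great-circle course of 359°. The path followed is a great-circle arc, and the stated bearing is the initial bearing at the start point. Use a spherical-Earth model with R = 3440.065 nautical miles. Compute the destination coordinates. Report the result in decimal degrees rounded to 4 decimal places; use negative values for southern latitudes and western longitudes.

Angular distance δ = d/R = 625.3 / 3440.065 = 0.181770 rad.
With φ₁ = 56.0437° = 0.978147 rad and θ = 359° = 6.265732 rad:
sin φ₂ = sin φ₁ cos δ + cos φ₁ sin δ cos θ = (0.829464)(0.983525) + (0.558560)(0.180771)(0.999848) = 0.916755
φ₂ = asin(0.916755) = 1.159878 rad = 66.4561°.
Δλ = atan2( sin θ sin δ cos φ₁ , cos δ − sin φ₁ sin φ₂ ) = atan2(-0.001762, 0.223111) = -0.007898 rad = -0.4525°.
λ₂ = λ₁ + Δλ = -22.9745°.

latitude 66.4561°, longitude -22.9745°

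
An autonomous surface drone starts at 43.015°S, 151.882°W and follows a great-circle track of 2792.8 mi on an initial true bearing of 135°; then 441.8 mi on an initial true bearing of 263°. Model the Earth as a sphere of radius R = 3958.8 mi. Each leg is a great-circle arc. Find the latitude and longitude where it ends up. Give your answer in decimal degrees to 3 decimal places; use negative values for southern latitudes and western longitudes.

latitude -58.906°, longitude -102.251°

Apply the spherical direct solution leg by leg, carrying full precision between legs.
Leg 1: from (-43.015°, -151.882°), δ = 2792.8/3958.8 = 0.705466 rad, θ = 135° → φ = -58.714°, λ = -89.892°.
Leg 2: from (-58.714°, -89.892°), δ = 441.8/3958.8 = 0.111599 rad, θ = 263° → φ = -58.906°, λ = -102.251°.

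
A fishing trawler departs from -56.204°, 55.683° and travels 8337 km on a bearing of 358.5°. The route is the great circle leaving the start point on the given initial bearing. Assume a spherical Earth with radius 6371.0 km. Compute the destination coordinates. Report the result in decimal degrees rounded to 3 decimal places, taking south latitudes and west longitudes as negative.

latitude 18.761°, longitude 54.153°

Angular distance δ = d/R = 8337 / 6371 = 1.308586 rad.
With φ₁ = -56.204° = -0.980945 rad and θ = 358.5° = 6.257005 rad:
Destination latitude: φ₂ = arcsin( sin φ₁ cos δ + cos φ₁ sin δ cos θ ) = arcsin(0.321626) = 18.761°.
Then Δλ = atan2(-0.014063, 0.526495) = -0.026704 rad, from sin θ sin δ cos φ₁ over cos δ − sin φ₁ sin φ₂.
Hence λ₂ = 55.683° + -1.530° = 54.153°.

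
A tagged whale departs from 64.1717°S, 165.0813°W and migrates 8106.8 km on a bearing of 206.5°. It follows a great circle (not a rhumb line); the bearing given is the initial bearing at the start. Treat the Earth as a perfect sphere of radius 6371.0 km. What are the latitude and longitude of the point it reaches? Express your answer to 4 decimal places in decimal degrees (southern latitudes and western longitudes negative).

Angular distance δ = d/R = 8106.8 / 6371 = 1.272453 rad.
With φ₁ = -64.1717° = -1.120007 rad and θ = 206.5° = 3.604105 rad:
sin φ₂ = sin φ₁ cos δ + cos φ₁ sin δ cos θ = (-0.900104)(0.293937) + (0.435676)(0.955825)(-0.894934) = -0.637251
φ₂ = asin(-0.637251) = -0.690926 rad = -39.5871°.
Δλ = atan2( sin θ sin δ cos φ₁ , cos δ − sin φ₁ sin φ₂ ) = atan2(-0.185810, -0.279655) = -2.555143 rad = -146.3989°.
λ₂ = -165.0813° + -146.3989° = -311.4802°, normalized to (−180°, 180°] → 48.5198°.

latitude -39.5871°, longitude 48.5198°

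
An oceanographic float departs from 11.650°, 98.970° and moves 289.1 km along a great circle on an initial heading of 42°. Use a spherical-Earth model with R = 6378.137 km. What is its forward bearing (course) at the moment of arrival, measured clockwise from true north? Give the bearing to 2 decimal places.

The arc subtends δ = 289.1/6378.137 = 0.045327 rad at the centre.
Converting: φ₁ = 0.203331 rad, θ = 0.733038 rad.
sin φ₂ = sin φ₁ cos δ + cos φ₁ sin δ cos θ = (0.201933)(0.998973) + (0.979399)(0.045311)(0.743145) = 0.234704
φ₂ = asin(0.234704) = 0.236914 rad = 13.574°.
Δλ = atan2( sin θ sin δ cos φ₁ , cos δ − sin φ₁ sin φ₂ ) = atan2(0.029695, 0.951578) = 0.031195 rad = 1.787°.
Hence λ₂ = 98.970° + 1.787° = 100.757°.
The forward bearing on arrival equals the back-azimuth from the destination plus 180°.
Back-azimuth from P₂ (13.57°, 100.76°) to P₁ (11.65°, 98.97°), with Δλ' = λ₁ − λ₂ = -1.79°: atan2( sin Δλ' cos φ₁ , cos φ₂ sin φ₁ − sin φ₂ cos φ₁ cos Δλ' ) = 222.39°.
Final bearing = (222.39° + 180°) mod 360° = 42.39°.

final bearing 42.39°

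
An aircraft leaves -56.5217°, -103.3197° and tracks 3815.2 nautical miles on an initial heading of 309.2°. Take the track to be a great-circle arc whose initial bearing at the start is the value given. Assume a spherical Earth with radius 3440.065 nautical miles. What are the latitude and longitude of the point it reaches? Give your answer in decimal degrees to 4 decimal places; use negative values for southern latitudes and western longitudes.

latitude -3.4094°, longitude -147.3484°

Angular distance δ = d/R = 3815.2 / 3440.065 = 1.109049 rad.
With φ₁ = -56.5217° = -0.986490 rad and θ = 309.2° = 5.396558 rad:
Applying the spherical law of cosines for sides, sin φ₂ = sin φ₁ cos δ + cos φ₁ sin δ cos θ = -0.059471, so φ₂ = -3.4094°.
Δλ = atan2( sin θ sin δ cos φ₁ , cos δ − sin φ₁ sin φ₂ ) = atan2(-0.382708, 0.395909) = -0.768446 rad = -44.0287°.
λ₂ = λ₁ + Δλ = -147.3484°.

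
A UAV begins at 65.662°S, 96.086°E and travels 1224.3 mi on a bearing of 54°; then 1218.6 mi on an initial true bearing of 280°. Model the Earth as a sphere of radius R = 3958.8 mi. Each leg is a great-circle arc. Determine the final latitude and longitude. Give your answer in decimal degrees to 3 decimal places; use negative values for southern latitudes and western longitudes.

latitude -46.459°, longitude 94.322°

Apply the spherical direct solution leg by leg, carrying full precision between legs.
Leg 1: from (-65.662°, 96.086°), δ = 1224.3/3958.8 = 0.309260 rad, θ = 54° → φ = -52.578°, λ = 119.989°.
Leg 2: from (-52.578°, 119.989°), δ = 1218.6/3958.8 = 0.307821 rad, θ = 280° → φ = -46.459°, λ = 94.322°.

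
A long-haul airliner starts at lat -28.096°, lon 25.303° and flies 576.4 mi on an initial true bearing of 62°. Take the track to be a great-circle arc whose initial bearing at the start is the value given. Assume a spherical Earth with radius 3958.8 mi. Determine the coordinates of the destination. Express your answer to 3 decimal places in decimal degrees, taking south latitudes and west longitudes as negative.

latitude -23.946°, longitude 33.361°

The arc subtends δ = 576.4/3958.8 = 0.145600 rad at the centre.
Converting: φ₁ = -0.490368 rad, θ = 1.082104 rad.
Destination latitude: φ₂ = arcsin( sin φ₁ cos δ + cos φ₁ sin δ cos θ ) = arcsin(-0.405880) = -23.946°.
Δλ = atan2( sin θ sin δ cos φ₁ , cos δ − sin φ₁ sin φ₂ ) = atan2(0.113007, 0.798270) = 0.140631 rad = 8.058°.
λ₂ = λ₁ + Δλ = 33.361°.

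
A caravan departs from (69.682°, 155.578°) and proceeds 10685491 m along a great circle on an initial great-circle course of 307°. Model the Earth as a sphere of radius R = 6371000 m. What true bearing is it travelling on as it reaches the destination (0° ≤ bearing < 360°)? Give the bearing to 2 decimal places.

The arc subtends δ = 10685491/6371000 = 1.677208 rad at the centre.
Converting: φ₁ = 1.216180 rad, θ = 5.358161 rad.
Destination latitude: φ₂ = arcsin( sin φ₁ cos δ + cos φ₁ sin δ cos θ ) = arcsin(0.108184) = 6.211°.
Then Δλ = atan2(-0.275742, -0.207664) = -2.216284 rad, from sin θ sin δ cos φ₁ over cos δ − sin φ₁ sin φ₂.
λ₂ = 155.578° + -126.984° = 28.594°.
The forward bearing on arrival equals the back-azimuth from the destination plus 180°.
Back-azimuth from P₂ (6.21°, 28.59°) to P₁ (69.68°, 155.58°), with Δλ' = λ₁ − λ₂ = 126.98°: atan2( sin Δλ' cos φ₁ , cos φ₂ sin φ₁ − sin φ₂ cos φ₁ cos Δλ' ) = 16.20°.
Final bearing = (16.20° + 180°) mod 360° = 196.20°.

final bearing 196.20°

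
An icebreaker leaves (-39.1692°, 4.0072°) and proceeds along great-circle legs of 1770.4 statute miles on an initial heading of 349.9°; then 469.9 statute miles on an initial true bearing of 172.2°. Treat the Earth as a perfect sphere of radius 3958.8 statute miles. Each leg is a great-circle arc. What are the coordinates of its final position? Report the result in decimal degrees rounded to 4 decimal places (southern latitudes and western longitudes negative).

latitude -20.5883°, longitude 0.5110°

Apply the spherical direct solution leg by leg, carrying full precision between legs.
Leg 1: from (-39.1692°, 4.0072°), δ = 1770.4/3958.8 = 0.447206 rad, θ = 349.9° → φ = -13.8526°, λ = -0.4727°.
Leg 2: from (-13.8526°, -0.4727°), δ = 469.9/3958.8 = 0.118698 rad, θ = 172.2° → φ = -20.5883°, λ = 0.5110°.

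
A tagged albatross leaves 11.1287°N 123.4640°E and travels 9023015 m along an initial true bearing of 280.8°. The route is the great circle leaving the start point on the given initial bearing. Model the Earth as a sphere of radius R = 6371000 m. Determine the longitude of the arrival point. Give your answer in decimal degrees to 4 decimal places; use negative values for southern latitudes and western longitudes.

Angular distance δ = d/R = 9023015 / 6371000 = 1.416264 rad.
Converting: φ₁ = 0.194232 rad, θ = 4.900885 rad.
Applying the spherical law of cosines for sides, sin φ₂ = sin φ₁ cos δ + cos φ₁ sin δ cos θ = 0.211375, so φ₂ = 12.2030°.
Then Δλ = atan2(-0.952331, 0.113120) = -1.452568 rad, from sin θ sin δ cos φ₁ over cos δ − sin φ₁ sin φ₂.
λ₂ = λ₁ + Δλ = 40.2380°.

longitude 40.2380°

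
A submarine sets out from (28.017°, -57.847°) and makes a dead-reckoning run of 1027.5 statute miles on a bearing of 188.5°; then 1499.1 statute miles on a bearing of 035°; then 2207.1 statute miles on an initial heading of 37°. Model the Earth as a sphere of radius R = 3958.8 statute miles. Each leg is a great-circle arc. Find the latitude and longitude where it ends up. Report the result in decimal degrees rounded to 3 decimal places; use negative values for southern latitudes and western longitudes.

Apply the spherical direct solution leg by leg, carrying full precision between legs.
Leg 1: from (28.017°, -57.847°), δ = 1027.5/3958.8 = 0.259548 rad, θ = 188.5° → φ = 13.292°, λ = -60.081°.
Leg 2: from (13.292°, -60.081°), δ = 1499.1/3958.8 = 0.378675 rad, θ = 35° → φ = 30.554°, λ = -45.826°.
Leg 3: from (30.554°, -45.826°), δ = 2207.1/3958.8 = 0.557517 rad, θ = 37° → φ = 52.678°, λ = -14.146°.

latitude 52.678°, longitude -14.146°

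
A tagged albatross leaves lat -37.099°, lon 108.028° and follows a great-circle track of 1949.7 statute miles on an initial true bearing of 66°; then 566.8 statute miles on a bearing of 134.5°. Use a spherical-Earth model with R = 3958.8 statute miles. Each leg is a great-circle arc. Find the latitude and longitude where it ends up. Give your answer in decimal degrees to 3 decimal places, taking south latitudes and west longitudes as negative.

latitude -27.829°, longitude 142.449°

Apply the spherical direct solution leg by leg, carrying full precision between legs.
Leg 1: from (-37.099°, 108.028°), δ = 1949.7/3958.8 = 0.492498 rad, θ = 66° → φ = -22.217°, λ = 135.841°.
Leg 2: from (-22.217°, 135.841°), δ = 566.8/3958.8 = 0.143175 rad, θ = 134.5° → φ = -27.829°, λ = 142.449°.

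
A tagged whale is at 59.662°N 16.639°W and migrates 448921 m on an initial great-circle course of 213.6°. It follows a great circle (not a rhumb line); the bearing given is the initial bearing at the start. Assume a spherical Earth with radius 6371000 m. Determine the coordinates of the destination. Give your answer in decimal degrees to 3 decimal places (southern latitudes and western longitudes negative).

The arc subtends δ = 448921/6371000 = 0.070463 rad at the centre.
With φ₁ = 59.662° = 1.041298 rad and θ = 213.6° = 3.728023 rad:
Applying the spherical law of cosines for sides, sin φ₂ = sin φ₁ cos δ + cos φ₁ sin δ cos θ = 0.831299, so φ₂ = 56.232°.
For the longitude increment, Δλ = atan2( sin θ sin δ cos φ₁, cos δ − sin φ₁ sin φ₂ ) = atan2(-0.019679, 0.280057) = -4.020°.
λ₂ = -16.639° + -4.020° = -20.659°.

latitude 56.232°, longitude -20.659°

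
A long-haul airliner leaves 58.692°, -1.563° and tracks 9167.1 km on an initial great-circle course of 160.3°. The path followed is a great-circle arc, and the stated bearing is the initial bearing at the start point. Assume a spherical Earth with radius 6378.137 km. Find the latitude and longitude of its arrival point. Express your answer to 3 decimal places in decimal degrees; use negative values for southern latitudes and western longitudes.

latitude -21.785°, longitude 19.524°

Angular distance δ = d/R = 9167.1 / 6378.137 = 1.437269 rad.
Start latitude φ₁ = 1.024369 rad; initial bearing θ = 2.797763 rad.
Applying the spherical law of cosines for sides, sin φ₂ = sin φ₁ cos δ + cos φ₁ sin δ cos θ = -0.371124, so φ₂ = -21.785°.
For the longitude increment, Δλ = atan2( sin θ sin δ cos φ₁, cos δ − sin φ₁ sin φ₂ ) = atan2(0.173608, 0.450214) = 21.087°.
λ₂ = λ₁ + Δλ = 19.524°.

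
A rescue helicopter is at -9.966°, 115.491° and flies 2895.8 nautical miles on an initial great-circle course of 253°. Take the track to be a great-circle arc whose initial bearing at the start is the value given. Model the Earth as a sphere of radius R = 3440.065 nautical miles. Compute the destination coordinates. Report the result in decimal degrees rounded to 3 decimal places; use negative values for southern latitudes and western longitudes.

δ = 2895.8/3440.065 = 0.841786 rad (48.2308°).
Start latitude φ₁ = -0.173940 rad; initial bearing θ = 4.415683 rad.
Destination latitude: φ₂ = arcsin( sin φ₁ cos δ + cos φ₁ sin δ cos θ ) = arcsin(-0.330054) = -19.272°.
Then Δλ = atan2(-0.702482, 0.609011) = -0.856549 rad, from sin θ sin δ cos φ₁ over cos δ − sin φ₁ sin φ₂.
Hence λ₂ = 115.491° + -49.077° = 66.414°.

latitude -19.272°, longitude 66.414°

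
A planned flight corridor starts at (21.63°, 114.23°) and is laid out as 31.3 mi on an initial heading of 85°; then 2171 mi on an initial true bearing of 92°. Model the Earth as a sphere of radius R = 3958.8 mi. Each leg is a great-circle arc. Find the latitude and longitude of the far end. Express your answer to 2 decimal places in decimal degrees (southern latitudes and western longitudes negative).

latitude 17.35°, longitude 147.80°

Apply the spherical direct solution leg by leg, carrying full precision between legs.
Leg 1: from (21.63°, 114.23°), δ = 31.3/3958.8 = 0.007906 rad, θ = 85° → φ = 21.67°, λ = 114.72°.
Leg 2: from (21.67°, 114.72°), δ = 2171/3958.8 = 0.548399 rad, θ = 92° → φ = 17.35°, λ = 147.80°.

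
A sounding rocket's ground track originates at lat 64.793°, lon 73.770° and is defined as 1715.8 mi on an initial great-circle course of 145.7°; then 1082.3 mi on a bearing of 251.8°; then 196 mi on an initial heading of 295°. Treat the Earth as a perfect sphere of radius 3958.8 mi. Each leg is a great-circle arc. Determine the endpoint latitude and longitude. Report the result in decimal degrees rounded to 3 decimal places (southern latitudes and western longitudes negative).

Apply the spherical direct solution leg by leg, carrying full precision between legs.
Leg 1: from (64.793°, 73.770°), δ = 1715.8/3958.8 = 0.433414 rad, θ = 145.7° → φ = 42.327°, λ = 92.440°.
Leg 2: from (42.327°, 92.440°), δ = 1082.3/3958.8 = 0.273391 rad, θ = 251.8° → φ = 35.874°, λ = 73.986°.
Leg 3: from (35.874°, 73.986°), δ = 196/3958.8 = 0.049510 rad, θ = 295° → φ = 37.030°, λ = 70.765°.

latitude 37.030°, longitude 70.765°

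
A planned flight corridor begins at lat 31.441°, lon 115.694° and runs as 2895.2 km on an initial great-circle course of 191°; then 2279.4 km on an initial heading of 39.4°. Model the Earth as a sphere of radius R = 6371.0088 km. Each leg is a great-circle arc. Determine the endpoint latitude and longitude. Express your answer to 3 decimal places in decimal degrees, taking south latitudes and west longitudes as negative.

latitude 21.339°, longitude 124.671°

Apply the spherical direct solution leg by leg, carrying full precision between legs.
Leg 1: from (31.441°, 115.694°), δ = 2895.2/6371.0088 = 0.454434 rad, θ = 191° → φ = 5.800°, λ = 110.865°.
Leg 2: from (5.800°, 110.865°), δ = 2279.4/6371.0088 = 0.357777 rad, θ = 39.4° → φ = 21.339°, λ = 124.671°.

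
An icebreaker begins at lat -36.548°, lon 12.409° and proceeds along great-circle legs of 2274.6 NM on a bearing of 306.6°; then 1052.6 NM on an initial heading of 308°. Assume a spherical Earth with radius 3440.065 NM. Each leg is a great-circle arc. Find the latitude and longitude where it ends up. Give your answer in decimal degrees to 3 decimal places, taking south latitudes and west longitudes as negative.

Apply the spherical direct solution leg by leg, carrying full precision between legs.
Leg 1: from (-36.548°, 12.409°), δ = 2274.6/3440.065 = 0.661208 rad, θ = 306.6° → φ = -10.129°, λ = -17.643°.
Leg 2: from (-10.129°, -17.643°), δ = 1052.6/3440.065 = 0.305983 rad, θ = 308° → φ = 0.852°, λ = -31.377°.

latitude 0.852°, longitude -31.377°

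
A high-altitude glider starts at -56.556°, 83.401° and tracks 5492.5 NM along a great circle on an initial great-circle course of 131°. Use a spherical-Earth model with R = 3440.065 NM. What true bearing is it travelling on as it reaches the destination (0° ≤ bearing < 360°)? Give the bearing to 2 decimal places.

final bearing 26.25°

Angular distance δ = d/R = 5492.5 / 3440.065 = 1.596627 rad.
Start latitude φ₁ = -0.987088 rad; initial bearing θ = 2.286381 rad.
Applying the spherical law of cosines for sides, sin φ₂ = sin φ₁ cos δ + cos φ₁ sin δ cos θ = -0.339897, so φ₂ = -19.871°.
Then Δλ = atan2(0.415798, -0.309446) = 2.210589 rad, from sin θ sin δ cos φ₁ over cos δ − sin φ₁ sin φ₂.
λ₂ = 83.401° + 126.657° = 210.058°, normalized to (−180°, 180°] → -149.942°.
The forward bearing on arrival equals the back-azimuth from the destination plus 180°.
Back-azimuth from P₂ (-19.87°, -149.94°) to P₁ (-56.56°, 83.40°), with Δλ' = λ₁ − λ₂ = 233.34°: atan2( sin Δλ' cos φ₁ , cos φ₂ sin φ₁ − sin φ₂ cos φ₁ cos Δλ' ) = 206.25°.
Final bearing = (206.25° + 180°) mod 360° = 26.25°.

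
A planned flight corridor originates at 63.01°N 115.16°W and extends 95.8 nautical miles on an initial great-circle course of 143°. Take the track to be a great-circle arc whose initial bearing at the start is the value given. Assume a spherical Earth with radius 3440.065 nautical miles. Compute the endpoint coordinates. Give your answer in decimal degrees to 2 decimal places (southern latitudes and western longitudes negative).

latitude 61.72°, longitude -113.13°

δ = 95.8/3440.065 = 0.027848 rad (1.5956°).
With φ₁ = 63.01° = 1.099732 rad and θ = 143° = 2.495821 rad:
Destination latitude: φ₂ = arcsin( sin φ₁ cos δ + cos φ₁ sin δ cos θ ) = arcsin(0.880648) = 61.72°.
Then Δλ = atan2(0.007605, 0.214879) = 0.035378 rad, from sin θ sin δ cos φ₁ over cos δ − sin φ₁ sin φ₂.
Hence λ₂ = -115.16° + 2.03° = -113.13°.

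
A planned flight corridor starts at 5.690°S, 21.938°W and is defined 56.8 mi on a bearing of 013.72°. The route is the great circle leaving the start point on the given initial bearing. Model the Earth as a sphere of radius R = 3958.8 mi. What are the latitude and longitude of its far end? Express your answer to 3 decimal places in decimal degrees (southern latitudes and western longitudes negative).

latitude -4.891°, longitude -21.742°

Central angle δ = d/R = 0.014348 rad.
Start latitude φ₁ = -0.099309 rad; initial bearing θ = 0.239459 rad.
sin φ₂ = sin φ₁ cos δ + cos φ₁ sin δ cos θ = (-0.099146)(0.999897) + (0.995073)(0.014347)(0.971466) = -0.085267
φ₂ = asin(-0.085267) = -0.085370 rad = -4.891°.
For the longitude increment, Δλ = atan2( sin θ sin δ cos φ₁, cos δ − sin φ₁ sin φ₂ ) = atan2(0.003386, 0.991443) = 0.196°.
λ₂ = -21.938° + 0.196° = -21.742°.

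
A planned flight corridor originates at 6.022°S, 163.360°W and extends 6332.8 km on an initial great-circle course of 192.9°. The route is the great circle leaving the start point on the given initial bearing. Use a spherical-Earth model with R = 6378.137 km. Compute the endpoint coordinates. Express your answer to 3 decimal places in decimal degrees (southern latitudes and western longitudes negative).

The arc subtends δ = 6332.8/6378.137 = 0.992892 rad at the centre.
With φ₁ = -6.022° = -0.105104 rad and θ = 192.9° = 3.366740 rad:
sin φ₂ = sin φ₁ cos δ + cos φ₁ sin δ cos θ = (-0.104910)(0.546270) + (0.994482)(0.837609)(-0.974761) = -0.869273
φ₂ = asin(-0.869273) = -1.053729 rad = -60.374°.
Then Δλ = atan2(-0.185964, 0.455074) = -0.387938 rad, from sin θ sin δ cos φ₁ over cos δ − sin φ₁ sin φ₂.
λ₂ = -163.360° + -22.227° = -185.587°, normalized to (−180°, 180°] → 174.413°.

latitude -60.374°, longitude 174.413°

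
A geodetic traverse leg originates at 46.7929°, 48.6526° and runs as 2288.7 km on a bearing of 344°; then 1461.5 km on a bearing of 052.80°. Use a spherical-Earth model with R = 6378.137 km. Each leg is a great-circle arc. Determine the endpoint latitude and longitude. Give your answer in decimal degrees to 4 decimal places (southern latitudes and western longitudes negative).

latitude 71.0048°, longitude 68.6519°

Apply the spherical direct solution leg by leg, carrying full precision between legs.
Leg 1: from (46.7929°, 48.6526°), δ = 2288.7/6378.137 = 0.358835 rad, θ = 344° → φ = 66.0046°, λ = 34.8821°.
Leg 2: from (66.0046°, 34.8821°), δ = 1461.5/6378.137 = 0.229142 rad, θ = 52.8° → φ = 71.0048°, λ = 68.6519°.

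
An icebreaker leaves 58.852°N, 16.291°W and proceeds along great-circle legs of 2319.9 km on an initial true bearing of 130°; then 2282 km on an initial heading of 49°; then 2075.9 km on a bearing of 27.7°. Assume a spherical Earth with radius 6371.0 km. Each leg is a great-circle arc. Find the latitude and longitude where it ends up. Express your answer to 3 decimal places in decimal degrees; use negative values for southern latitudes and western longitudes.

Apply the spherical direct solution leg by leg, carrying full precision between legs.
Leg 1: from (58.852°, -16.291°), δ = 2319.9/6371 = 0.364134 rad, θ = 130° → φ = 42.946°, λ = 5.592°.
Leg 2: from (42.946°, 5.592°), δ = 2282/6371 = 0.358186 rad, θ = 49° → φ = 53.748°, λ = 32.171°.
Leg 3: from (53.748°, 32.171°), δ = 2075.9/6371 = 0.325836 rad, θ = 27.7° → φ = 68.684°, λ = 56.333°.

latitude 68.684°, longitude 56.333°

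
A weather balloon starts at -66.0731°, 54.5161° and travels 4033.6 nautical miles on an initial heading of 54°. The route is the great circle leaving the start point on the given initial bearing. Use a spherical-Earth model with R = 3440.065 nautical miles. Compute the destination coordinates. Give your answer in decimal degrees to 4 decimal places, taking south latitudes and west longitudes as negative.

latitude -7.7445°, longitude 103.3292°

Central angle δ = d/R = 1.172536 rad.
With φ₁ = -66.0731° = -1.153193 rad and θ = 54° = 0.942478 rad:
sin φ₂ = sin φ₁ cos δ + cos φ₁ sin δ cos θ = (-0.914064)(0.387815) + (0.405571)(0.921737)(0.587785) = -0.134756
φ₂ = asin(-0.134756) = -0.135168 rad = -7.7445°.
For the longitude increment, Δλ = atan2( sin θ sin δ cos φ₁, cos δ − sin φ₁ sin φ₂ ) = atan2(0.302435, 0.264639) = 48.8131°.
λ₂ = 54.5161° + 48.8131° = 103.3292°.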